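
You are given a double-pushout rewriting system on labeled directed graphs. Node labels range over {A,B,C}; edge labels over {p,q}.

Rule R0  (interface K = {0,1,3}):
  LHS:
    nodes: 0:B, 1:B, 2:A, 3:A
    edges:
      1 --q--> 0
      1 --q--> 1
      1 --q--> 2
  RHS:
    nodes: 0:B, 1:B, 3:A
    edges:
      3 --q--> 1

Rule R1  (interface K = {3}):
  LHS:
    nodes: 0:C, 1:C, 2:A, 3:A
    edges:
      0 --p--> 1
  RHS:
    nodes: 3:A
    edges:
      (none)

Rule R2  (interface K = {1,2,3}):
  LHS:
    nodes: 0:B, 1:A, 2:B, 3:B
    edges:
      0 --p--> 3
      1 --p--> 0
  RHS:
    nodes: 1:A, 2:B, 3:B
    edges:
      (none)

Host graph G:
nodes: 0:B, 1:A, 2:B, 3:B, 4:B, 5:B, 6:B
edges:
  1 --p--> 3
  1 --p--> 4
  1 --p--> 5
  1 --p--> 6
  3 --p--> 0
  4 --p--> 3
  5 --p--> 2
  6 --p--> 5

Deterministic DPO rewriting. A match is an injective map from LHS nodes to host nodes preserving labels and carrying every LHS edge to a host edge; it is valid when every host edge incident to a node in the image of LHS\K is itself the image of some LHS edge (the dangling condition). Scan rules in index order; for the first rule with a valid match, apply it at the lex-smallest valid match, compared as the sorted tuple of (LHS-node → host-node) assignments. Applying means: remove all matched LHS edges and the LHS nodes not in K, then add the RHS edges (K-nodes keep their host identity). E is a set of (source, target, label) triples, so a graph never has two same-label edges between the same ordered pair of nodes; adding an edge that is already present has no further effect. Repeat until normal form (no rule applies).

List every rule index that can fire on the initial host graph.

Answer: [R2]

Rewrite trace:
R0: no valid match — LHS pattern not found
R1: no valid match — LHS pattern not found
R2: 8 valid matches — {0↦4, 1↦1, 2↦0, 3↦3}, {0↦4, 1↦1, 2↦2, 3↦3}, {0↦4, 1↦1, 2↦5, 3↦3} (+5 more)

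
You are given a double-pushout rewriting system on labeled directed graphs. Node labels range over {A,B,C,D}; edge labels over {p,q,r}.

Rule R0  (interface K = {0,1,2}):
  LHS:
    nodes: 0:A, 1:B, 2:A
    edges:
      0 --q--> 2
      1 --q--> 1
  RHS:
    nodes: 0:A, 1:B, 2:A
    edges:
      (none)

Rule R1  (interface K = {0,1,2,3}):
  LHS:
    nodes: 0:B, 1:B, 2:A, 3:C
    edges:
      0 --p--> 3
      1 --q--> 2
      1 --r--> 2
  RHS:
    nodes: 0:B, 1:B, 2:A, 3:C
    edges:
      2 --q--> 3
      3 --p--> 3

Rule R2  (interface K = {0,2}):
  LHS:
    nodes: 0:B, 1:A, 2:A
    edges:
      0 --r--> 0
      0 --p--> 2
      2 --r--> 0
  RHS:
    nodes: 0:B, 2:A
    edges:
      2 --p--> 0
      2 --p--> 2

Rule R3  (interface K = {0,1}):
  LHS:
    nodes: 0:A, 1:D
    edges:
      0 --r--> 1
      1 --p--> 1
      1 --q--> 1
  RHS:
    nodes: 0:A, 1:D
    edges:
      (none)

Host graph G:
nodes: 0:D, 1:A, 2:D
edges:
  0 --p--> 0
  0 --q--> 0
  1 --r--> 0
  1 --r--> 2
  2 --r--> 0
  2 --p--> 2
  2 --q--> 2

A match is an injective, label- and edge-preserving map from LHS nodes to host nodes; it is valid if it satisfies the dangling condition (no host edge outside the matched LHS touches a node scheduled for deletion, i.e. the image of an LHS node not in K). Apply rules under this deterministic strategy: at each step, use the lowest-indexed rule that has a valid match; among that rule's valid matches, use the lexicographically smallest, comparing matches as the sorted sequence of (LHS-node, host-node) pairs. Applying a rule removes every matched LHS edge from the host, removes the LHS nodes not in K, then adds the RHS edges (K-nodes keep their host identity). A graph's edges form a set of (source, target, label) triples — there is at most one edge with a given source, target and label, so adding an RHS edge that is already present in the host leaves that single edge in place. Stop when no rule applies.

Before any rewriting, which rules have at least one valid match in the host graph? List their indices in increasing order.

Answer: [R3]

Derivation:
R0: no valid match — LHS pattern not found
R1: no valid match — LHS pattern not found
R2: no valid match — LHS pattern not found
R3: 2 valid matches — {0↦1, 1↦0}, {0↦1, 1↦2}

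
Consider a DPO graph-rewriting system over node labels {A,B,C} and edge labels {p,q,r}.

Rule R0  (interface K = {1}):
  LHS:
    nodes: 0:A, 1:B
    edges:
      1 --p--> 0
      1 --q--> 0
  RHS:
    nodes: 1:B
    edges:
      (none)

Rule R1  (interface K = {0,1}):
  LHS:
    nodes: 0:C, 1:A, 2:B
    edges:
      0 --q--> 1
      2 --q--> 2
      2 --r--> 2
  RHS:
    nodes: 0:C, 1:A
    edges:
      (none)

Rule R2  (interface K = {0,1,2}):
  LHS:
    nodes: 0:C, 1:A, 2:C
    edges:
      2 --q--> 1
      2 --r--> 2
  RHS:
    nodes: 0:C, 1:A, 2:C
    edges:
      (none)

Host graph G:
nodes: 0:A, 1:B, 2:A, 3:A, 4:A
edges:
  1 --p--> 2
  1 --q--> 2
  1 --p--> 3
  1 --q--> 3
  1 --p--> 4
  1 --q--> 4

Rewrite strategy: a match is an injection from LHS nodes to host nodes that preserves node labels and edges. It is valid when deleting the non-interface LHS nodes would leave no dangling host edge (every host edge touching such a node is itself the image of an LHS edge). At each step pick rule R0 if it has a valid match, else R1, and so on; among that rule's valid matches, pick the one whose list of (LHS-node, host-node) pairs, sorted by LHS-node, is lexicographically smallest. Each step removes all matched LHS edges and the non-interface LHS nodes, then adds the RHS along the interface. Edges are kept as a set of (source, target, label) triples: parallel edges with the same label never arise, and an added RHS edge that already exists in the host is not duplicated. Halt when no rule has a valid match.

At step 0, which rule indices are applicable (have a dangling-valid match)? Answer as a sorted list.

Answer: [R0]

Steps:
R0: 3 valid matches — {0↦2, 1↦1}, {0↦3, 1↦1}, {0↦4, 1↦1}
R1: no valid match — LHS pattern not found
R2: no valid match — LHS pattern not found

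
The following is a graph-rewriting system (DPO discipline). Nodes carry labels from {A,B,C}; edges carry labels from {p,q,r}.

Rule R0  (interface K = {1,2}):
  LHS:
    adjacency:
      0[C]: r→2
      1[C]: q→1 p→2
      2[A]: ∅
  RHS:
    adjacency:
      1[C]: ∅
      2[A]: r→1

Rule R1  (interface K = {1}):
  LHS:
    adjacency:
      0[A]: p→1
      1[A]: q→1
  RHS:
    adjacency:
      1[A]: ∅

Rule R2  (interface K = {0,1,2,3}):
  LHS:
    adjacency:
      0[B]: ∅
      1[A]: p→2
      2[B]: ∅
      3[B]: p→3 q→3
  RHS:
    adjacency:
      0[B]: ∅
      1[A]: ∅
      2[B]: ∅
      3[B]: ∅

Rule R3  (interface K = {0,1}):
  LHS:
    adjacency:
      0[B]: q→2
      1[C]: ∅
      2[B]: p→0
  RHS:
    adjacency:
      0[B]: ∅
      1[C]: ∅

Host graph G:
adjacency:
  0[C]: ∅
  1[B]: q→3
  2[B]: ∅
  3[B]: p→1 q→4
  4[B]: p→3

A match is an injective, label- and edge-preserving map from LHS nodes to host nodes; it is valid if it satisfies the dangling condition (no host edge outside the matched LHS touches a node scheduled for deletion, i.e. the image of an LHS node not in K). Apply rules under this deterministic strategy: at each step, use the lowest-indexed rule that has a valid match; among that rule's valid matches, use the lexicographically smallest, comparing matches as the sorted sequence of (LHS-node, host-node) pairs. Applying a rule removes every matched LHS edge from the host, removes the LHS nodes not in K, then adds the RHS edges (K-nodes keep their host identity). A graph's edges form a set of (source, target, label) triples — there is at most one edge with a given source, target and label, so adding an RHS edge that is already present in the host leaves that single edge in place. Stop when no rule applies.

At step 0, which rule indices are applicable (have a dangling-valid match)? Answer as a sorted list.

R0: no valid match — LHS pattern not found
R1: no valid match — LHS pattern not found
R2: no valid match — LHS pattern not found
R3: 1 valid match — {0↦3, 1↦0, 2↦4}

Answer: [R3]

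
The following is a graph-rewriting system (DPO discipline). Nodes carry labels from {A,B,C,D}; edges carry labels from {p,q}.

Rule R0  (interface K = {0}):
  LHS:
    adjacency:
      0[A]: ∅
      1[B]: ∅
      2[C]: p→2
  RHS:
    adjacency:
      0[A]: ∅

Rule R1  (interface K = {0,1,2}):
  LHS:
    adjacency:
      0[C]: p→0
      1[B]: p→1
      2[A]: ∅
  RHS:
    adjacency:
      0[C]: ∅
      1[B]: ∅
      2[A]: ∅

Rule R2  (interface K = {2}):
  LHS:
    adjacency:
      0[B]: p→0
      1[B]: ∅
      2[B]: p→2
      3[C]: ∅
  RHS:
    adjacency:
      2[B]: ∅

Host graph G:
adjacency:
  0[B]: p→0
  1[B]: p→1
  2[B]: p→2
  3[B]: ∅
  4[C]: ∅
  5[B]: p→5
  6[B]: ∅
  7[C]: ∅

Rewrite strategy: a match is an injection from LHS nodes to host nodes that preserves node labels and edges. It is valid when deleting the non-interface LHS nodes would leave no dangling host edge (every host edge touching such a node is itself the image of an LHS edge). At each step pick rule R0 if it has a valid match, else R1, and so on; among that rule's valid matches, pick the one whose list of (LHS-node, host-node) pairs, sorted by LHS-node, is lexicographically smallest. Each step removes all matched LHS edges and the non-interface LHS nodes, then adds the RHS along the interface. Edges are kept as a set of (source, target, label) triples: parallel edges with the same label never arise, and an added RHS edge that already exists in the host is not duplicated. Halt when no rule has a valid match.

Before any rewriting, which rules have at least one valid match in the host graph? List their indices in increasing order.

Answer: [R2]

Rewrite trace:
R0: no valid match — LHS pattern not found
R1: no valid match — LHS pattern not found
R2: 48 valid matches — {0↦0, 1↦3, 2↦1, 3↦4}, {0↦0, 1↦3, 2↦1, 3↦7}, {0↦0, 1↦3, 2↦2, 3↦4} (+45 more)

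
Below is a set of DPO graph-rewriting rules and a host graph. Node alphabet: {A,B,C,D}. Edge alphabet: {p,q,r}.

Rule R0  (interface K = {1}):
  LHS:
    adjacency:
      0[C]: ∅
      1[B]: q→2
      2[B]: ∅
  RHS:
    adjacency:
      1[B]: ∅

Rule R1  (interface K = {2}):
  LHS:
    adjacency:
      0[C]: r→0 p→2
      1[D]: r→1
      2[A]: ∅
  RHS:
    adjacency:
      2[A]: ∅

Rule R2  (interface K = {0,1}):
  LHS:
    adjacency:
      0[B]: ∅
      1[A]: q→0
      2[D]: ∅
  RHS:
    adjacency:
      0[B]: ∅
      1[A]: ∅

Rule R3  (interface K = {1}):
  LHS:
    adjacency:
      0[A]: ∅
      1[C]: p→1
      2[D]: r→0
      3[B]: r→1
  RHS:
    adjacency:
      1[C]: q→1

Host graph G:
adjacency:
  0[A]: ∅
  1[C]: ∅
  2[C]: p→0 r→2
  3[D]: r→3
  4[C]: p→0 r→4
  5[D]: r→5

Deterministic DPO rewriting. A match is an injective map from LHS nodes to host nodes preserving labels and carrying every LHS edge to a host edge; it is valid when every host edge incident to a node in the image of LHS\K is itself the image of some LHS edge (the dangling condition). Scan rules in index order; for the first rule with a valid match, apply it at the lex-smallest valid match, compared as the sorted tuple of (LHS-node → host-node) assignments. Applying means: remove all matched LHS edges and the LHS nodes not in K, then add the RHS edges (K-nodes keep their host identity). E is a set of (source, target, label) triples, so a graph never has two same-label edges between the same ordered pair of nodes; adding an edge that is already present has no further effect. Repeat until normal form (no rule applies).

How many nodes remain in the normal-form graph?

[0] host  ⇒  6 nodes, 6 edges  {2-p->0 2-r->2 3-r->3 4-p->0 4-r->4 5-r->5}
[1] R1 @ {0↦2, 1↦3, 2↦0}  ⇒  4 nodes, 3 edges  {4-p->0 4-r->4 5-r->5}
[2] R1 @ {0↦4, 1↦5, 2↦0}  ⇒  2 nodes, 0 edges  {∅}
halt: no rule applies after step 2
NF nodes: {0:A, 1:C}

Answer: 2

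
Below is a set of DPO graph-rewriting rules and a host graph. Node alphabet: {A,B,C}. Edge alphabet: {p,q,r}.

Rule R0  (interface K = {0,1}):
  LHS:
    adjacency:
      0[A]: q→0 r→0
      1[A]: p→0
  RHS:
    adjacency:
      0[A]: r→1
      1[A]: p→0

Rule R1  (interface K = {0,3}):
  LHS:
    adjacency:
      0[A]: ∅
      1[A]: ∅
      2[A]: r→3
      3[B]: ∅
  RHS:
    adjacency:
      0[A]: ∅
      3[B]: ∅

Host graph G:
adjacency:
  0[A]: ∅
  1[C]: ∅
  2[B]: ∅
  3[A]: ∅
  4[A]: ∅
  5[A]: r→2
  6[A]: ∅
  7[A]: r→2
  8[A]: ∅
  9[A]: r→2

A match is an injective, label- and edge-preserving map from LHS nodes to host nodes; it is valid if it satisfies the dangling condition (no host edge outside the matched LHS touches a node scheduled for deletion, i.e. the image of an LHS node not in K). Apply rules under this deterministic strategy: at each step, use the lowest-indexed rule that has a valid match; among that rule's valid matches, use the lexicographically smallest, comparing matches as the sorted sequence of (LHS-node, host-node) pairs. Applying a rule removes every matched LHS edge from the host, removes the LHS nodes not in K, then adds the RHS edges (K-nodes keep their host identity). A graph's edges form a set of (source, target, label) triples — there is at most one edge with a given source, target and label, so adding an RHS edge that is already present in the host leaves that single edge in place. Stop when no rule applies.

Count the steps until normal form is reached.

initial: |V|=10 |E|=3  E = 5-r->2 7-r->2 9-r->2
step 1: apply R1 at {0↦0, 1↦3, 2↦5, 3↦2}  → |V|=8 |E|=2  E = 7-r->2 9-r->2
step 2: apply R1 at {0↦0, 1↦4, 2↦7, 3↦2}  → |V|=6 |E|=1  E = 9-r->2
step 3: apply R1 at {0↦0, 1↦6, 2↦9, 3↦2}  → |V|=4 |E|=0  E = ∅
normal form: no rule applies after step 3

Answer: 3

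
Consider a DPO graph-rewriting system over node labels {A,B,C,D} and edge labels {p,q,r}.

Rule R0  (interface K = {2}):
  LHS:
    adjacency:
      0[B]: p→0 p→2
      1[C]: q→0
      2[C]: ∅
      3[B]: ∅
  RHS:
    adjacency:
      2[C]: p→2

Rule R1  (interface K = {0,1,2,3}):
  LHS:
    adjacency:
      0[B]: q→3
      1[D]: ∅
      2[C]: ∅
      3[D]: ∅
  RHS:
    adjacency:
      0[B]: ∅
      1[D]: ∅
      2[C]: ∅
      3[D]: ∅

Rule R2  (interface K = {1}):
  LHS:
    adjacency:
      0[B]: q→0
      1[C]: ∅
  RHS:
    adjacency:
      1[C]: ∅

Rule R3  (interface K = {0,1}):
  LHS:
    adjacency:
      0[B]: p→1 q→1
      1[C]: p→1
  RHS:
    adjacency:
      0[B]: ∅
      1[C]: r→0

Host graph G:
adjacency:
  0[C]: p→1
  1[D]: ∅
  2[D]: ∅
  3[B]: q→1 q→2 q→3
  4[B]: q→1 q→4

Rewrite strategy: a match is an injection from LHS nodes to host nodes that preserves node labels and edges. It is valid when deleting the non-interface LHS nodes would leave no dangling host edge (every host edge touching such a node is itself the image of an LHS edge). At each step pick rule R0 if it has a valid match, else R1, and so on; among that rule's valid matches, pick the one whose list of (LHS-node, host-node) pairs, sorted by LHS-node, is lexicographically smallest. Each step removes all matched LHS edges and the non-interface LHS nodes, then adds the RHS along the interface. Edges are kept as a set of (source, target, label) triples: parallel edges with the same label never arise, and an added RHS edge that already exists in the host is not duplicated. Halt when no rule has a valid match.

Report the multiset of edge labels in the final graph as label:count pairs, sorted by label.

start.  V:5 E:6  edges: 0-p->1 3-q->1 3-q->2 3-q->3 4-q->1 4-q->4
1. fire R1 via {0↦3, 1↦1, 2↦0, 3↦2}  →  V:5 E:5  edges: 0-p->1 3-q->1 3-q->3 4-q->1 4-q->4
2. fire R1 via {0↦3, 1↦2, 2↦0, 3↦1}  →  V:5 E:4  edges: 0-p->1 3-q->3 4-q->1 4-q->4
3. fire R1 via {0↦4, 1↦2, 2↦0, 3↦1}  →  V:5 E:3  edges: 0-p->1 3-q->3 4-q->4
4. fire R2 via {0↦3, 1↦0}  →  V:4 E:2  edges: 0-p->1 4-q->4
5. fire R2 via {0↦4, 1↦0}  →  V:3 E:1  edges: 0-p->1
normal form: no rule applies after step 5
NF edges: [(0, 1, 'p')]

Answer: p:1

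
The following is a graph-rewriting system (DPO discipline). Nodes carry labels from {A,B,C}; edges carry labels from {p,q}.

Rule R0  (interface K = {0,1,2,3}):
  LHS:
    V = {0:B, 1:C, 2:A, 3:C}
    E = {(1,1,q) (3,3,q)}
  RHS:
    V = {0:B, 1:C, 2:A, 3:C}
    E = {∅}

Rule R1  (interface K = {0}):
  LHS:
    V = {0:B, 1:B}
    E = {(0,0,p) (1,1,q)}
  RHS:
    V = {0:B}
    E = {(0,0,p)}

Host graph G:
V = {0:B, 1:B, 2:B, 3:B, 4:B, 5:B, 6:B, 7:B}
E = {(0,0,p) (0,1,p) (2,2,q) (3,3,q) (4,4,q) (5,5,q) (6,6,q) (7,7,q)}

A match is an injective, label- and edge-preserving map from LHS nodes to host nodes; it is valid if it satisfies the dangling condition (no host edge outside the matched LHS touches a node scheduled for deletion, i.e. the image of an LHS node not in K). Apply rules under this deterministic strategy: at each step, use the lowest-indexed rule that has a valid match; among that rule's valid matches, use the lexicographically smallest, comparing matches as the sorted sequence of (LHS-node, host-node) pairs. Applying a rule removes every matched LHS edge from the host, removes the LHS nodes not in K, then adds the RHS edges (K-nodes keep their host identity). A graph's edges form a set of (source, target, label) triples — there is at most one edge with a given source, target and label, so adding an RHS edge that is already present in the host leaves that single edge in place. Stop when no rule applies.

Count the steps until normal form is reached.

initial: |V|=8 |E|=8  E = 0-p->0 0-p->1 2-q->2 3-q->3 4-q->4 5-q->5 6-q->6 7-q->7
step 1: apply R1 at {0↦0, 1↦2}  → |V|=7 |E|=7  E = 0-p->0 0-p->1 3-q->3 4-q->4 5-q->5 6-q->6 7-q->7
step 2: apply R1 at {0↦0, 1↦3}  → |V|=6 |E|=6  E = 0-p->0 0-p->1 4-q->4 5-q->5 6-q->6 7-q->7
step 3: apply R1 at {0↦0, 1↦4}  → |V|=5 |E|=5  E = 0-p->0 0-p->1 5-q->5 6-q->6 7-q->7
step 4: apply R1 at {0↦0, 1↦5}  → |V|=4 |E|=4  E = 0-p->0 0-p->1 6-q->6 7-q->7
step 5: apply R1 at {0↦0, 1↦6}  → |V|=3 |E|=3  E = 0-p->0 0-p->1 7-q->7
step 6: apply R1 at {0↦0, 1↦7}  → |V|=2 |E|=2  E = 0-p->0 0-p->1
final graph: no rule applies after step 6

Answer: 6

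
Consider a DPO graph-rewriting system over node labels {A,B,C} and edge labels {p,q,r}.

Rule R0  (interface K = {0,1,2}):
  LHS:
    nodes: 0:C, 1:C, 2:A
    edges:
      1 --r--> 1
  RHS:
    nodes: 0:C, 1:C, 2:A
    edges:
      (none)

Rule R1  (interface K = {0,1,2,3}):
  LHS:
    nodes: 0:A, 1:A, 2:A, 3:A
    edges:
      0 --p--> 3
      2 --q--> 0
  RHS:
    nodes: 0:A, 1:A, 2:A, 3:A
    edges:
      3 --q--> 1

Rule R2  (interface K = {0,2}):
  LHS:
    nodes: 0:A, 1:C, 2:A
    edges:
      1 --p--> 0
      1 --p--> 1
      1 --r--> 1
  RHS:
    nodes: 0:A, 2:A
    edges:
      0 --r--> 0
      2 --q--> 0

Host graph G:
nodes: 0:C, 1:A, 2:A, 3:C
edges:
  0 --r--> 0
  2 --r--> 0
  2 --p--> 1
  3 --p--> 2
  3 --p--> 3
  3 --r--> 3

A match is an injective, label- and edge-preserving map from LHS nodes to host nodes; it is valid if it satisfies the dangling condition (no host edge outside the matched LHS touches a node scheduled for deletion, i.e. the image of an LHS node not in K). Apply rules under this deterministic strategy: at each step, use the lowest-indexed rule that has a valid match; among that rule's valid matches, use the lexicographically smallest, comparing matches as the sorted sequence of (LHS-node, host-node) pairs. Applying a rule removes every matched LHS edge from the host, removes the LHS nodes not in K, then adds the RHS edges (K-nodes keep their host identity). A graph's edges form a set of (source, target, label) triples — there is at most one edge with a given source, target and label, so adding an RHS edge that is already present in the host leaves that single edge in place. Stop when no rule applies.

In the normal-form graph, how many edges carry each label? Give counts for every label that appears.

initial: |V|=4 |E|=6  E = 0-r->0 2-r->0 2-p->1 3-p->2 3-p->3 3-r->3
step 1: apply R0 at {0↦0, 1↦3, 2↦1}  → |V|=4 |E|=5  E = 0-r->0 2-r->0 2-p->1 3-p->2 3-p->3
step 2: apply R0 at {0↦3, 1↦0, 2↦1}  → |V|=4 |E|=4  E = 2-r->0 2-p->1 3-p->2 3-p->3
final graph: no rule applies after step 2
NF edges: [(2, 0, 'r'), (2, 1, 'p'), (3, 2, 'p'), (3, 3, 'p')]

Answer: p:3 r:1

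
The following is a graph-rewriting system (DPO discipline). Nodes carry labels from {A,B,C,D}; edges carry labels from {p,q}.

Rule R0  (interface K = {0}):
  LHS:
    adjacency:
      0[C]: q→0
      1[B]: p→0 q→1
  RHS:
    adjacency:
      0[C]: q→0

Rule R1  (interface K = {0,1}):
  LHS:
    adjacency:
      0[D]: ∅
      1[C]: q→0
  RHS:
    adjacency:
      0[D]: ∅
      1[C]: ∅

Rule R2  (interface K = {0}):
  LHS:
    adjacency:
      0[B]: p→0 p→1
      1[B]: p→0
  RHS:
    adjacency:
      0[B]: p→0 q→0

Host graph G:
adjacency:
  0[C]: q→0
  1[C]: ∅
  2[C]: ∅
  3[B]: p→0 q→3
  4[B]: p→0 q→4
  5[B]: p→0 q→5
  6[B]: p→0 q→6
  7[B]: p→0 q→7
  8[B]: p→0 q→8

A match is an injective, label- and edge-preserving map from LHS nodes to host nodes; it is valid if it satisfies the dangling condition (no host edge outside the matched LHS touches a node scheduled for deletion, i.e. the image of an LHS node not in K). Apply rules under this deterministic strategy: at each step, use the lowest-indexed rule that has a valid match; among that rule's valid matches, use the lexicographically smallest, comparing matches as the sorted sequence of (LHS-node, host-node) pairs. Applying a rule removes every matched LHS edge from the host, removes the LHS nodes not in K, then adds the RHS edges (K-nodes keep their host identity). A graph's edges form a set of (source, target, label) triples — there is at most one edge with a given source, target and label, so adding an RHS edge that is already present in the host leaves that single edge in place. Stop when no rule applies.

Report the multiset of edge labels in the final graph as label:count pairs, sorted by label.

Answer: q:1

Rewrite trace:
start.  V:9 E:13  edges: 0-q->0 3-p->0 3-q->3 4-p->0 4-q->4 5-p->0 5-q->5 6-p->0 6-q->6 7-p->0 7-q->7 8-p->0 8-q->8
1. fire R0 via {0↦0, 1↦3}  →  V:8 E:11  edges: 0-q->0 4-p->0 4-q->4 5-p->0 5-q->5 6-p->0 6-q->6 7-p->0 7-q->7 8-p->0 8-q->8
2. fire R0 via {0↦0, 1↦4}  →  V:7 E:9  edges: 0-q->0 5-p->0 5-q->5 6-p->0 6-q->6 7-p->0 7-q->7 8-p->0 8-q->8
3. fire R0 via {0↦0, 1↦5}  →  V:6 E:7  edges: 0-q->0 6-p->0 6-q->6 7-p->0 7-q->7 8-p->0 8-q->8
4. fire R0 via {0↦0, 1↦6}  →  V:5 E:5  edges: 0-q->0 7-p->0 7-q->7 8-p->0 8-q->8
5. fire R0 via {0↦0, 1↦7}  →  V:4 E:3  edges: 0-q->0 8-p->0 8-q->8
6. fire R0 via {0↦0, 1↦8}  →  V:3 E:1  edges: 0-q->0
normal form: no rule applies after step 6
NF edges: [(0, 0, 'q')]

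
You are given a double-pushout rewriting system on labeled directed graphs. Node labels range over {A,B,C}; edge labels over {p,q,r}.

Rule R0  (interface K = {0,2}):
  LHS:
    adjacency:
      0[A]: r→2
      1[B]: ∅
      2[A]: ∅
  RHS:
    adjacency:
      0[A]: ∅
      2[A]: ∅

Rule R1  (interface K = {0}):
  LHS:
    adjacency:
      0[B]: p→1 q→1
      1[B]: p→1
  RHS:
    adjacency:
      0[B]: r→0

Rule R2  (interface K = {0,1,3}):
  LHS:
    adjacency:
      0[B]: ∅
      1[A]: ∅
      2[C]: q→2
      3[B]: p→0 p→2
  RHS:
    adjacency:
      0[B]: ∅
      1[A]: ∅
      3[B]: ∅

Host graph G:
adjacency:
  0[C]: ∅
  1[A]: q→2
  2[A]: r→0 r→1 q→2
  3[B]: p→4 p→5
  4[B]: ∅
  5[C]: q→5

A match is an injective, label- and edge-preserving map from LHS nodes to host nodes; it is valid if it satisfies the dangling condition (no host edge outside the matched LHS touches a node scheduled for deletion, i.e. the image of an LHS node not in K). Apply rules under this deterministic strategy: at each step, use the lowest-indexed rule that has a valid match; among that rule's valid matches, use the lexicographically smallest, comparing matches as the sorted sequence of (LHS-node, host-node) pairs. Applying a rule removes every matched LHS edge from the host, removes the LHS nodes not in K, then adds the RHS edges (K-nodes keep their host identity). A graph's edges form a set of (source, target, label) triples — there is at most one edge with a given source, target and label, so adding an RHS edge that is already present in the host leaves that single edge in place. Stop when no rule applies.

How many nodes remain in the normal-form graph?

start.  V:6 E:7  edges: 1-q->2 2-r->0 2-r->1 2-q->2 3-p->4 3-p->5 5-q->5
1. fire R2 via {0↦4, 1↦1, 2↦5, 3↦3}  →  V:5 E:4  edges: 1-q->2 2-r->0 2-r->1 2-q->2
2. fire R0 via {0↦2, 1↦3, 2↦1}  →  V:4 E:3  edges: 1-q->2 2-r->0 2-q->2
halt: no rule applies after step 2
NF nodes: {0:C, 1:A, 2:A, 4:B}

Answer: 4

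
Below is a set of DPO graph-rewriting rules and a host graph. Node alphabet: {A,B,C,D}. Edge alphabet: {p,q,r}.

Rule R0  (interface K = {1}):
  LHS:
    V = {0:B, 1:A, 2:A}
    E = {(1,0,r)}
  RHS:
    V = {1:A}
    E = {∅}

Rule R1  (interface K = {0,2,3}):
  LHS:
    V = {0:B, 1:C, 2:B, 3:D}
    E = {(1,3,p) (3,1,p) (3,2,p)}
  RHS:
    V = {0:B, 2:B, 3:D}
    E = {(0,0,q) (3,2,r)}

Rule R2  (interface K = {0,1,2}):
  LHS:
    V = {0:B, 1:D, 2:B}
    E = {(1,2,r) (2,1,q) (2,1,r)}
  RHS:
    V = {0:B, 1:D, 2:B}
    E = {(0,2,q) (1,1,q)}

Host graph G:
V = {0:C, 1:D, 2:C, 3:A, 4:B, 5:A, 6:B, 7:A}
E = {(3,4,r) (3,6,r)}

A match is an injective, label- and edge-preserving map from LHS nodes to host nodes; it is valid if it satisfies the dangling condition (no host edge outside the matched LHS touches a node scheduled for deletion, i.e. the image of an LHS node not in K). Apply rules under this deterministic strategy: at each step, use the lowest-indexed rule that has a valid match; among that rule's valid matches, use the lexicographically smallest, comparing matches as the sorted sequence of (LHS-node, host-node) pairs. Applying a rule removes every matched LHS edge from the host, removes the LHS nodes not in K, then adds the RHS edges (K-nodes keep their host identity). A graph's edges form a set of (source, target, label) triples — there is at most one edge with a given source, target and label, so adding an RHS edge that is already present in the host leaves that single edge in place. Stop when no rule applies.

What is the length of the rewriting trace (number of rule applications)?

Answer: 2

Rewrite trace:
initial: |V|=8 |E|=2  E = 3-r->4 3-r->6
step 1: apply R0 at {0↦4, 1↦3, 2↦5}  → |V|=6 |E|=1  E = 3-r->6
step 2: apply R0 at {0↦6, 1↦3, 2↦7}  → |V|=4 |E|=0  E = ∅
normal form: no rule applies after step 2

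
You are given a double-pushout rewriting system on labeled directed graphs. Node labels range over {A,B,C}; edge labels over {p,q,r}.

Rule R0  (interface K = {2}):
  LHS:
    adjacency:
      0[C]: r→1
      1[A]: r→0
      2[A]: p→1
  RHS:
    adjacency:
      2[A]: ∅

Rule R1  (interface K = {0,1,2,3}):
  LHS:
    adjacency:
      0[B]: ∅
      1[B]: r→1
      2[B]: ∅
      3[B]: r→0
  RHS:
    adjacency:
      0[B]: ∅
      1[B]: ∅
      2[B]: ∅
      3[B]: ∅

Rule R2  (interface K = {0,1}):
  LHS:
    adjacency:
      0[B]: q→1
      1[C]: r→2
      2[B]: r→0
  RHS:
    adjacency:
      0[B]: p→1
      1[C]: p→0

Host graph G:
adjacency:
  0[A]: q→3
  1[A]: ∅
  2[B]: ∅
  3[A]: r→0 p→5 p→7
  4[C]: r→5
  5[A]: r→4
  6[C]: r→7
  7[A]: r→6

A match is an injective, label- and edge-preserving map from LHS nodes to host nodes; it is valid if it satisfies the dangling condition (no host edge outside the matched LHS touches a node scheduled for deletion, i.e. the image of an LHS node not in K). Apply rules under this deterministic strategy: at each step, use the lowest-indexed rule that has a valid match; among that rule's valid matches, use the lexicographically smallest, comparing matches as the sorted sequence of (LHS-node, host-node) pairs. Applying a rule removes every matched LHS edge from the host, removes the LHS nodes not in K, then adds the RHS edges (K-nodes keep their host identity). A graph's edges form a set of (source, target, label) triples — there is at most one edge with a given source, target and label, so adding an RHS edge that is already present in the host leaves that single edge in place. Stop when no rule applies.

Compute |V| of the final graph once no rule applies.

[0] host  ⇒  8 nodes, 8 edges  {0-q->3 3-r->0 3-p->5 3-p->7 4-r->5 5-r->4 6-r->7 7-r->6}
[1] R0 @ {0↦4, 1↦5, 2↦3}  ⇒  6 nodes, 5 edges  {0-q->3 3-r->0 3-p->7 6-r->7 7-r->6}
[2] R0 @ {0↦6, 1↦7, 2↦3}  ⇒  4 nodes, 2 edges  {0-q->3 3-r->0}
normal form: no rule applies after step 2
NF nodes: {0:A, 1:A, 2:B, 3:A}

Answer: 4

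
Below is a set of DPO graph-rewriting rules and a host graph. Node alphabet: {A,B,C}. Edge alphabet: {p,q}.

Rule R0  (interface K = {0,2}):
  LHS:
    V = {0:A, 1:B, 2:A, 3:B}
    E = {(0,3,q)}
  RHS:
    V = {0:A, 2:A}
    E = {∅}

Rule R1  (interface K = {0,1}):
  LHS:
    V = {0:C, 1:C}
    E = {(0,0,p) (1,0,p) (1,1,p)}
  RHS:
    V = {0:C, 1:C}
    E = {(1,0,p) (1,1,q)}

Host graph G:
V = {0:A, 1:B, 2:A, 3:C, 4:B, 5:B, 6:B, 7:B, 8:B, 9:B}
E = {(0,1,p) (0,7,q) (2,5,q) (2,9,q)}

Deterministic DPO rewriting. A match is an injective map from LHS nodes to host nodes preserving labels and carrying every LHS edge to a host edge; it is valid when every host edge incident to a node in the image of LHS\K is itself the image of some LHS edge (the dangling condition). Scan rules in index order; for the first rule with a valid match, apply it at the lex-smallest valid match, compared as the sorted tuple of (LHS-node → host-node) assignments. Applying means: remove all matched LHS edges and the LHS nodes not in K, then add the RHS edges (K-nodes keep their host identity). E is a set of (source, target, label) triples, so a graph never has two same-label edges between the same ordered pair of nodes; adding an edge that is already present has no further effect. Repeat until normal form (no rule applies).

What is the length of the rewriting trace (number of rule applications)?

initial: |V|=10 |E|=4  E = 0-p->1 0-q->7 2-q->5 2-q->9
step 1: apply R0 at {0↦0, 1↦4, 2↦2, 3↦7}  → |V|=8 |E|=3  E = 0-p->1 2-q->5 2-q->9
step 2: apply R0 at {0↦2, 1↦6, 2↦0, 3↦5}  → |V|=6 |E|=2  E = 0-p->1 2-q->9
step 3: apply R0 at {0↦2, 1↦8, 2↦0, 3↦9}  → |V|=4 |E|=1  E = 0-p->1
halt: no rule applies after step 3

Answer: 3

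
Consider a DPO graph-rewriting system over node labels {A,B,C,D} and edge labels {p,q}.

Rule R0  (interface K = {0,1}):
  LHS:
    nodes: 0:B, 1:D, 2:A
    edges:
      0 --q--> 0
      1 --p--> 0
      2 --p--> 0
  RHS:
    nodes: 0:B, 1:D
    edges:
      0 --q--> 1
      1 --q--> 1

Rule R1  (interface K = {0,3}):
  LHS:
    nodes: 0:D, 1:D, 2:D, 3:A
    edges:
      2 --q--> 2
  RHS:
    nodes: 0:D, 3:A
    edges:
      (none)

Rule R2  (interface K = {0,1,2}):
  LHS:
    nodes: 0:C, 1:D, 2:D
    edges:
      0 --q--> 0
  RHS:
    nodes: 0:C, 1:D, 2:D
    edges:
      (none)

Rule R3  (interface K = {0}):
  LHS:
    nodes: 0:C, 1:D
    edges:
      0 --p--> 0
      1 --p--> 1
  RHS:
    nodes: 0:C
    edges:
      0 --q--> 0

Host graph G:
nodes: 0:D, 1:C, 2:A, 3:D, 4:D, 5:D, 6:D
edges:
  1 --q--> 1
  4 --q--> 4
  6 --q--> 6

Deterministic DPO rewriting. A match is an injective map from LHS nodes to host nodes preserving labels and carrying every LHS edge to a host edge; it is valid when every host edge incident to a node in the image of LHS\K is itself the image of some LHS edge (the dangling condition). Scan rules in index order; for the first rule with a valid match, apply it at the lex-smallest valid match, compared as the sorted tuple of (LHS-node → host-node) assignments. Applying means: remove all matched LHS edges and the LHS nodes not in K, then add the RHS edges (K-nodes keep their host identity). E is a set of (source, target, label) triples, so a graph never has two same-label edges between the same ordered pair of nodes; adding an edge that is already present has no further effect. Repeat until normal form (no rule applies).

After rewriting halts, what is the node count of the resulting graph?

start.  V:7 E:3  edges: 1-q->1 4-q->4 6-q->6
1. fire R1 via {0↦0, 1↦3, 2↦4, 3↦2}  →  V:5 E:2  edges: 1-q->1 6-q->6
2. fire R1 via {0↦0, 1↦5, 2↦6, 3↦2}  →  V:3 E:1  edges: 1-q->1
final graph: no rule applies after step 2
NF nodes: {0:D, 1:C, 2:A}

Answer: 3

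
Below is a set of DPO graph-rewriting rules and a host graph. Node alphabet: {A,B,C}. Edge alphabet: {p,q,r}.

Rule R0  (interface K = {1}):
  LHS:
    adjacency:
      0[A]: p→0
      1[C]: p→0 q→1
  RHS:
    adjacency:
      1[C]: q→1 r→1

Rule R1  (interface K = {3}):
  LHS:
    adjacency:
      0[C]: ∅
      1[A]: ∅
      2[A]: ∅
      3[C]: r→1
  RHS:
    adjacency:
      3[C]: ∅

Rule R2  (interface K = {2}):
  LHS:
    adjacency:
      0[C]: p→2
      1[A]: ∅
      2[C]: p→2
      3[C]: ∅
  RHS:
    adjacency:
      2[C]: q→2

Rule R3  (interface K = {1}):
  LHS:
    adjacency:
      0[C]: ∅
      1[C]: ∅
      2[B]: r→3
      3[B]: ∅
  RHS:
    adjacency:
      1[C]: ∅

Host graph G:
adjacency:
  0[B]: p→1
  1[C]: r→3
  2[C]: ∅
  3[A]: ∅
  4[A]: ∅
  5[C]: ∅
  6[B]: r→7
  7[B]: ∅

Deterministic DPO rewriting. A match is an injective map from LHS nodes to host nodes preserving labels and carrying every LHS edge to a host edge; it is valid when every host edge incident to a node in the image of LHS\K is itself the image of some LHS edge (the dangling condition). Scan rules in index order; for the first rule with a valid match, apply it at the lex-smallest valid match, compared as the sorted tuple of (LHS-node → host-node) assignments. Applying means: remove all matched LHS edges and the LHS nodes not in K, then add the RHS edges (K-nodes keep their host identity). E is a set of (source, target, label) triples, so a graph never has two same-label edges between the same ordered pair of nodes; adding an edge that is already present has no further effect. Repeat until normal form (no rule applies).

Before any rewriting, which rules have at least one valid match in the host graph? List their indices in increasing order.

Answer: [R1,R3]

Rewrite trace:
R0: no valid match — LHS pattern not found
R1: 2 valid matches — {0↦2, 1↦3, 2↦4, 3↦1}, {0↦5, 1↦3, 2↦4, 3↦1}
R2: no valid match — LHS pattern not found
R3: 4 valid matches — {0↦2, 1↦1, 2↦6, 3↦7}, {0↦2, 1↦5, 2↦6, 3↦7}, {0↦5, 1↦1, 2↦6, 3↦7} (+1 more)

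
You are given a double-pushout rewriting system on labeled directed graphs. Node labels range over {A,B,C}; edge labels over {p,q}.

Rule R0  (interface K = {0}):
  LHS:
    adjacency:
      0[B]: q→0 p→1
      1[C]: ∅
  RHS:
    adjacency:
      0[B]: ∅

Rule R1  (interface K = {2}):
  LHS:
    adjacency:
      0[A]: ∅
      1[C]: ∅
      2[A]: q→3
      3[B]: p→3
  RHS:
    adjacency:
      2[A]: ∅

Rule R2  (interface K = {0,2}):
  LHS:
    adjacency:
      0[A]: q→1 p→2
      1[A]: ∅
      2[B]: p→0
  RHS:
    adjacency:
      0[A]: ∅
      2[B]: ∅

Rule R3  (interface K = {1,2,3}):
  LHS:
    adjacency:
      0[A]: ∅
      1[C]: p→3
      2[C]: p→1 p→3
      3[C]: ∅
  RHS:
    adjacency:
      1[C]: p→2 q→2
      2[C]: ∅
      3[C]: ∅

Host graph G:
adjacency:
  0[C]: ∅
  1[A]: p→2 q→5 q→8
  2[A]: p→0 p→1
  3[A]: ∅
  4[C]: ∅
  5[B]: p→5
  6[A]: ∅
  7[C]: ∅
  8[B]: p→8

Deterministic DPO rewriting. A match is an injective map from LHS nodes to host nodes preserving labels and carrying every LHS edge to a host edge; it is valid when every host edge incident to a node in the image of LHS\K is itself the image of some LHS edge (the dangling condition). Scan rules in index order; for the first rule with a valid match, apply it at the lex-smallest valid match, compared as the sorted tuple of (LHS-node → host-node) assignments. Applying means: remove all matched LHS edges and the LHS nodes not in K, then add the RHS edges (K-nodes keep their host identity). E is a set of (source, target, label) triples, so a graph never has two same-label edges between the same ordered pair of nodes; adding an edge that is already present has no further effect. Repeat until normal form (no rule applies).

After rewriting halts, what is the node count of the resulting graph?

Answer: 3

Steps:
start.  V:9 E:7  edges: 1-p->2 1-q->5 1-q->8 2-p->0 2-p->1 5-p->5 8-p->8
1. fire R1 via {0↦3, 1↦4, 2↦1, 3↦5}  →  V:6 E:5  edges: 1-p->2 1-q->8 2-p->0 2-p->1 8-p->8
2. fire R1 via {0↦6, 1↦7, 2↦1, 3↦8}  →  V:3 E:3  edges: 1-p->2 2-p->0 2-p->1
final graph: no rule applies after step 2
NF nodes: {0:C, 1:A, 2:A}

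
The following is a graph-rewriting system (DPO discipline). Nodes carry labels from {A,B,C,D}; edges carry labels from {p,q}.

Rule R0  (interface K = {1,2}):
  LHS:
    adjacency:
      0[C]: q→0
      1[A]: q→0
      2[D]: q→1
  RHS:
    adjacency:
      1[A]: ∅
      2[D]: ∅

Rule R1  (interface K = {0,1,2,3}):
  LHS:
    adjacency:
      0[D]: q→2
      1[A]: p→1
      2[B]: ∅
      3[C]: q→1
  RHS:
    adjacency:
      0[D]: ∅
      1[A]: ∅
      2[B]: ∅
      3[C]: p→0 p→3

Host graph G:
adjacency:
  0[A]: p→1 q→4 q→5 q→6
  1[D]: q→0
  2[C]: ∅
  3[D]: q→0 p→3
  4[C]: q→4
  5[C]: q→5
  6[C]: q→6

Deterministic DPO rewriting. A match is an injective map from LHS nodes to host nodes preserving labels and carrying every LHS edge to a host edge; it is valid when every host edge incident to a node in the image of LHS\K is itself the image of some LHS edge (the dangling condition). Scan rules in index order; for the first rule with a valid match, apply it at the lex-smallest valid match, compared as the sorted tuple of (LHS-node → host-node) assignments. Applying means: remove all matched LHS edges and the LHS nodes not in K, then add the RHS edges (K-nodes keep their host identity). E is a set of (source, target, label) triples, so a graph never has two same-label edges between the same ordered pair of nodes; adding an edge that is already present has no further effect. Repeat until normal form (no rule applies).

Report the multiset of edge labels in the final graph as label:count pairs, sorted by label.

[0] host  ⇒  7 nodes, 10 edges  {0-p->1 0-q->4 0-q->5 0-q->6 1-q->0 3-q->0 3-p->3 4-q->4 5-q->5 6-q->6}
[1] R0 @ {0↦4, 1↦0, 2↦1}  ⇒  6 nodes, 7 edges  {0-p->1 0-q->5 0-q->6 3-q->0 3-p->3 5-q->5 6-q->6}
[2] R0 @ {0↦5, 1↦0, 2↦3}  ⇒  5 nodes, 4 edges  {0-p->1 0-q->6 3-p->3 6-q->6}
halt: no rule applies after step 2
NF edges: [(0, 1, 'p'), (0, 6, 'q'), (3, 3, 'p'), (6, 6, 'q')]

Answer: p:2 q:2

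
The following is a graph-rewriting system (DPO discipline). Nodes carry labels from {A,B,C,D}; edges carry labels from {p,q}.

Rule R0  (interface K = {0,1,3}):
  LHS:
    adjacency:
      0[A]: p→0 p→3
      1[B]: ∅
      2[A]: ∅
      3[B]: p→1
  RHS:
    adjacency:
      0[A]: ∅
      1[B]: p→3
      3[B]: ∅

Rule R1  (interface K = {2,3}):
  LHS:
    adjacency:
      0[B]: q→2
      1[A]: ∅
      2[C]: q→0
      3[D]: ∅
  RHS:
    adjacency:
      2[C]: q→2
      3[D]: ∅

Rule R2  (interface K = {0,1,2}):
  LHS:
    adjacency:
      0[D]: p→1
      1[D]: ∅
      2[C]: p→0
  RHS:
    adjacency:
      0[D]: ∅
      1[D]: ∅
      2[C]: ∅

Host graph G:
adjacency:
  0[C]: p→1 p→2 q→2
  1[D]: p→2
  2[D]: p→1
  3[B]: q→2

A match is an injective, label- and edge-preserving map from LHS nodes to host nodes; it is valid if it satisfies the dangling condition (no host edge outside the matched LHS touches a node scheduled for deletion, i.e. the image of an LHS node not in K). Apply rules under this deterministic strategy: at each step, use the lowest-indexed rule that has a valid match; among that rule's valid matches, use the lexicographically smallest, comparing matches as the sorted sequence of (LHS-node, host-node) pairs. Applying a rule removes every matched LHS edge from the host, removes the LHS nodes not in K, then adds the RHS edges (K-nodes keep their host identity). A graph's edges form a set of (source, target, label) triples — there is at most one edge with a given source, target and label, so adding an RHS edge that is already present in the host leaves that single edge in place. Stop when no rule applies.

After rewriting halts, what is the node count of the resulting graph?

Answer: 4

Steps:
start.  V:4 E:6  edges: 0-p->1 0-p->2 0-q->2 1-p->2 2-p->1 3-q->2
1. fire R2 via {0↦1, 1↦2, 2↦0}  →  V:4 E:4  edges: 0-p->2 0-q->2 2-p->1 3-q->2
2. fire R2 via {0↦2, 1↦1, 2↦0}  →  V:4 E:2  edges: 0-q->2 3-q->2
final graph: no rule applies after step 2
NF nodes: {0:C, 1:D, 2:D, 3:B}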